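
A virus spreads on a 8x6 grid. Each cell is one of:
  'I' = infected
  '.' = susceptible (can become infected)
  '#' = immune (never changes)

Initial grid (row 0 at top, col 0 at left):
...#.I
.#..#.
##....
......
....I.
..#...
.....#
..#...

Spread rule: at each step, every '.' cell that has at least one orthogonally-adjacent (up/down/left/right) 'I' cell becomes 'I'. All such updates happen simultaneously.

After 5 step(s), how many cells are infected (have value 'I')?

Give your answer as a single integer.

Answer: 33

Derivation:
Step 0 (initial): 2 infected
Step 1: +6 new -> 8 infected
Step 2: +8 new -> 16 infected
Step 3: +5 new -> 21 infected
Step 4: +8 new -> 29 infected
Step 5: +4 new -> 33 infected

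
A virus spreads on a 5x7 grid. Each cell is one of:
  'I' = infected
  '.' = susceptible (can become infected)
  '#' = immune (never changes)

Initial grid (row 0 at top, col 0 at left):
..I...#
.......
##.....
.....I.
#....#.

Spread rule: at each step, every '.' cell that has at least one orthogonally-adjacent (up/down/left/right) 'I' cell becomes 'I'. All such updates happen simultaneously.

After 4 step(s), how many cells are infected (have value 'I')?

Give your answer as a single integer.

Answer: 28

Derivation:
Step 0 (initial): 2 infected
Step 1: +6 new -> 8 infected
Step 2: +11 new -> 19 infected
Step 3: +7 new -> 26 infected
Step 4: +2 new -> 28 infected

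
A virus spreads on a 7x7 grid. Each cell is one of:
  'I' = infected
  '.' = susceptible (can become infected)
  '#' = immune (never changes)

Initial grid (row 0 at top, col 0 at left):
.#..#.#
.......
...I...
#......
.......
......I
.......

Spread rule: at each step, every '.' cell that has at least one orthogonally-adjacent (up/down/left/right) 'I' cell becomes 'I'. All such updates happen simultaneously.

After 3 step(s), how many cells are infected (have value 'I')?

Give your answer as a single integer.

Step 0 (initial): 2 infected
Step 1: +7 new -> 9 infected
Step 2: +12 new -> 21 infected
Step 3: +11 new -> 32 infected

Answer: 32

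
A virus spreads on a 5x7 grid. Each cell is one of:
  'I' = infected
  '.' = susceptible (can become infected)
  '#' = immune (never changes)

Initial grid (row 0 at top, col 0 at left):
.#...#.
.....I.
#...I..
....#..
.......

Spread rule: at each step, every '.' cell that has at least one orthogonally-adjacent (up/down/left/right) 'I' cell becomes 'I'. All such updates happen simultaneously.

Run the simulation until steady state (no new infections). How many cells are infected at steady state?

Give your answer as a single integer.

Step 0 (initial): 2 infected
Step 1: +4 new -> 6 infected
Step 2: +7 new -> 13 infected
Step 3: +7 new -> 20 infected
Step 4: +6 new -> 26 infected
Step 5: +3 new -> 29 infected
Step 6: +2 new -> 31 infected
Step 7: +0 new -> 31 infected

Answer: 31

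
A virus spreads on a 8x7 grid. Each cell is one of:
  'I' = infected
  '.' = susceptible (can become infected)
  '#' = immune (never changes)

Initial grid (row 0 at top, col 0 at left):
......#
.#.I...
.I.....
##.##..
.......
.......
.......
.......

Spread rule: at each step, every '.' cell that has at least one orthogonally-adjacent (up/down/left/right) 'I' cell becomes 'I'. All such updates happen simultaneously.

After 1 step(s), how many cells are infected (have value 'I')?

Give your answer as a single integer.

Step 0 (initial): 2 infected
Step 1: +6 new -> 8 infected

Answer: 8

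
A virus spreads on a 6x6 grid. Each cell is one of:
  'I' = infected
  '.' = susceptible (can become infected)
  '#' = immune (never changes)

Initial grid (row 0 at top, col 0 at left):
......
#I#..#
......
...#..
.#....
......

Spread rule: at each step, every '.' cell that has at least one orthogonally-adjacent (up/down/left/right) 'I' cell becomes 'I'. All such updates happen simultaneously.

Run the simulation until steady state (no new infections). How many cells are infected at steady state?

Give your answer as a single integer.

Answer: 31

Derivation:
Step 0 (initial): 1 infected
Step 1: +2 new -> 3 infected
Step 2: +5 new -> 8 infected
Step 3: +4 new -> 12 infected
Step 4: +5 new -> 17 infected
Step 5: +7 new -> 24 infected
Step 6: +4 new -> 28 infected
Step 7: +2 new -> 30 infected
Step 8: +1 new -> 31 infected
Step 9: +0 new -> 31 infected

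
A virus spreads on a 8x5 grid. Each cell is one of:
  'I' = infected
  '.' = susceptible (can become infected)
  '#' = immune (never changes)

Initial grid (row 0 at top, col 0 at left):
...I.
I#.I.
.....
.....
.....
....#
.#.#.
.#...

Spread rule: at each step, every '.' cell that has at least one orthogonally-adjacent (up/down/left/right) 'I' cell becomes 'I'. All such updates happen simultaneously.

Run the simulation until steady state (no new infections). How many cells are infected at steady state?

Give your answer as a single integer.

Answer: 35

Derivation:
Step 0 (initial): 3 infected
Step 1: +7 new -> 10 infected
Step 2: +6 new -> 16 infected
Step 3: +5 new -> 21 infected
Step 4: +5 new -> 26 infected
Step 5: +3 new -> 29 infected
Step 6: +2 new -> 31 infected
Step 7: +1 new -> 32 infected
Step 8: +1 new -> 33 infected
Step 9: +1 new -> 34 infected
Step 10: +1 new -> 35 infected
Step 11: +0 new -> 35 infected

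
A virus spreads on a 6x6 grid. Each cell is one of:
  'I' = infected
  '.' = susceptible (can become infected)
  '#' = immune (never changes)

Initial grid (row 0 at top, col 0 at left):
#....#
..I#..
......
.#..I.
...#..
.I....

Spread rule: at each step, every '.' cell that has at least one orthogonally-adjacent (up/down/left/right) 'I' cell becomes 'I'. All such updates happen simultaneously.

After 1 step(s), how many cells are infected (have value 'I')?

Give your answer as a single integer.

Answer: 13

Derivation:
Step 0 (initial): 3 infected
Step 1: +10 new -> 13 infected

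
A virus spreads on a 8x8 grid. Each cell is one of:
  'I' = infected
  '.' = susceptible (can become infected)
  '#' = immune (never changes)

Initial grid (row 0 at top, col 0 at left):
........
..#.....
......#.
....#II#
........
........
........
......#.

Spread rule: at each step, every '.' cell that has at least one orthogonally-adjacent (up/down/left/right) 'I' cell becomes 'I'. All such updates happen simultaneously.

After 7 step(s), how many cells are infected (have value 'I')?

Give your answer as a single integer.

Step 0 (initial): 2 infected
Step 1: +3 new -> 5 infected
Step 2: +6 new -> 11 infected
Step 3: +9 new -> 20 infected
Step 4: +11 new -> 31 infected
Step 5: +10 new -> 41 infected
Step 6: +8 new -> 49 infected
Step 7: +6 new -> 55 infected

Answer: 55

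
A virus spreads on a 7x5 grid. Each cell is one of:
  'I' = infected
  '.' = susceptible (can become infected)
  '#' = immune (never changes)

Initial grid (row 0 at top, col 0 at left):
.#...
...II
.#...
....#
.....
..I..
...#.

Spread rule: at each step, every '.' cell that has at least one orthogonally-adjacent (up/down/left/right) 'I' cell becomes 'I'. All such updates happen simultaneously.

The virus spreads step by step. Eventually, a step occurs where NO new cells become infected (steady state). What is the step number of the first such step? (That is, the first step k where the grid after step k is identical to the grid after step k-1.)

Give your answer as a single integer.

Answer: 5

Derivation:
Step 0 (initial): 3 infected
Step 1: +9 new -> 12 infected
Step 2: +10 new -> 22 infected
Step 3: +6 new -> 28 infected
Step 4: +3 new -> 31 infected
Step 5: +0 new -> 31 infected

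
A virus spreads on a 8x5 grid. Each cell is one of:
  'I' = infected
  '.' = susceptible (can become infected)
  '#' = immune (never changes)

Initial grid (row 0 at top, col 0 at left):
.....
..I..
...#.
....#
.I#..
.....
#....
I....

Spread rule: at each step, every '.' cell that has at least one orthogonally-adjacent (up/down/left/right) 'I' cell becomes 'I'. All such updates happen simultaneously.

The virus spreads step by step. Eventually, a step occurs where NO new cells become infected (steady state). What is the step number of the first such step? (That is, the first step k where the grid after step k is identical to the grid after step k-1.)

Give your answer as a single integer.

Answer: 6

Derivation:
Step 0 (initial): 3 infected
Step 1: +8 new -> 11 infected
Step 2: +11 new -> 22 infected
Step 3: +8 new -> 30 infected
Step 4: +4 new -> 34 infected
Step 5: +2 new -> 36 infected
Step 6: +0 new -> 36 infected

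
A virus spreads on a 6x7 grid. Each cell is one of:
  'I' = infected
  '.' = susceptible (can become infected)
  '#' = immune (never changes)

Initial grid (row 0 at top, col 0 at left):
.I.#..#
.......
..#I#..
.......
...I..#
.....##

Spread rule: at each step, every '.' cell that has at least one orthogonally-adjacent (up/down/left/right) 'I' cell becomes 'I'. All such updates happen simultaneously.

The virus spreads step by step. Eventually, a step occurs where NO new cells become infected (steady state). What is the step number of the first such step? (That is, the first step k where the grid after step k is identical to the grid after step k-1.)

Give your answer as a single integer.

Answer: 6

Derivation:
Step 0 (initial): 3 infected
Step 1: +8 new -> 11 infected
Step 2: +10 new -> 21 infected
Step 3: +7 new -> 28 infected
Step 4: +6 new -> 34 infected
Step 5: +1 new -> 35 infected
Step 6: +0 new -> 35 infected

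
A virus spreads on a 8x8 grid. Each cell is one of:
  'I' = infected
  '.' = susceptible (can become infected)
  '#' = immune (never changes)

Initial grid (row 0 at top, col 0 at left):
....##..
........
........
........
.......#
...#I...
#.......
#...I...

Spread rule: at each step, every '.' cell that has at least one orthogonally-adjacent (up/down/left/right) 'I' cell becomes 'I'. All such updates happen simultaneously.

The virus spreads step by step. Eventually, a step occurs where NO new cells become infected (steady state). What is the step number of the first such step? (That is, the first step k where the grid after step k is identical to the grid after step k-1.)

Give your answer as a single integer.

Answer: 10

Derivation:
Step 0 (initial): 2 infected
Step 1: +5 new -> 7 infected
Step 2: +8 new -> 15 infected
Step 3: +10 new -> 25 infected
Step 4: +9 new -> 34 infected
Step 5: +8 new -> 42 infected
Step 6: +7 new -> 49 infected
Step 7: +5 new -> 54 infected
Step 8: +3 new -> 57 infected
Step 9: +1 new -> 58 infected
Step 10: +0 new -> 58 infected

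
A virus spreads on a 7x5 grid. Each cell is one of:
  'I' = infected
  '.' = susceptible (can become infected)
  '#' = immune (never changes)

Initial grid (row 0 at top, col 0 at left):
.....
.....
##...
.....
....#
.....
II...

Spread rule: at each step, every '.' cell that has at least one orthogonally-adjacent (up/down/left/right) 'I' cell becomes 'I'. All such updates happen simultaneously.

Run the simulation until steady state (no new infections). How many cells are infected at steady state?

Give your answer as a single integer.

Step 0 (initial): 2 infected
Step 1: +3 new -> 5 infected
Step 2: +4 new -> 9 infected
Step 3: +5 new -> 14 infected
Step 4: +3 new -> 17 infected
Step 5: +2 new -> 19 infected
Step 6: +3 new -> 22 infected
Step 7: +4 new -> 26 infected
Step 8: +4 new -> 30 infected
Step 9: +2 new -> 32 infected
Step 10: +0 new -> 32 infected

Answer: 32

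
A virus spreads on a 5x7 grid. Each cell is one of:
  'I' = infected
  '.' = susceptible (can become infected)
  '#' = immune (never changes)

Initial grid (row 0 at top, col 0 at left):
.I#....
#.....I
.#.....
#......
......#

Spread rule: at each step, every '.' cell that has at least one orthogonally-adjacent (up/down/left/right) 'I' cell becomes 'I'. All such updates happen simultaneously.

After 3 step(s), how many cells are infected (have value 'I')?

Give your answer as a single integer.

Answer: 17

Derivation:
Step 0 (initial): 2 infected
Step 1: +5 new -> 7 infected
Step 2: +5 new -> 12 infected
Step 3: +5 new -> 17 infected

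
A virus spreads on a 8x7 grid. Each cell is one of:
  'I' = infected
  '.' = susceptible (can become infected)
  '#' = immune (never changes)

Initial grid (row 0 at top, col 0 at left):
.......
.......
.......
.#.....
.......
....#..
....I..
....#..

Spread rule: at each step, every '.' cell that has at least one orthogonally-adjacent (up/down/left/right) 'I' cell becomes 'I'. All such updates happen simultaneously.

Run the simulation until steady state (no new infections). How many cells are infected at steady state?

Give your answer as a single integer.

Answer: 53

Derivation:
Step 0 (initial): 1 infected
Step 1: +2 new -> 3 infected
Step 2: +6 new -> 9 infected
Step 3: +7 new -> 16 infected
Step 4: +8 new -> 24 infected
Step 5: +8 new -> 32 infected
Step 6: +6 new -> 38 infected
Step 7: +7 new -> 45 infected
Step 8: +5 new -> 50 infected
Step 9: +2 new -> 52 infected
Step 10: +1 new -> 53 infected
Step 11: +0 new -> 53 infected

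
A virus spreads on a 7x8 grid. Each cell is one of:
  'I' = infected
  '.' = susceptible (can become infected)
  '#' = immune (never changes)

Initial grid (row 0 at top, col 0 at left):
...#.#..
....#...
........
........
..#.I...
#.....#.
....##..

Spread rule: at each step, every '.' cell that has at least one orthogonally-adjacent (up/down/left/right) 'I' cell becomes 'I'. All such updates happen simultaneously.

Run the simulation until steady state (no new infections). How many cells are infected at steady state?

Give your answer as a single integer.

Answer: 47

Derivation:
Step 0 (initial): 1 infected
Step 1: +4 new -> 5 infected
Step 2: +6 new -> 11 infected
Step 3: +7 new -> 18 infected
Step 4: +9 new -> 27 infected
Step 5: +8 new -> 35 infected
Step 6: +8 new -> 43 infected
Step 7: +3 new -> 46 infected
Step 8: +1 new -> 47 infected
Step 9: +0 new -> 47 infected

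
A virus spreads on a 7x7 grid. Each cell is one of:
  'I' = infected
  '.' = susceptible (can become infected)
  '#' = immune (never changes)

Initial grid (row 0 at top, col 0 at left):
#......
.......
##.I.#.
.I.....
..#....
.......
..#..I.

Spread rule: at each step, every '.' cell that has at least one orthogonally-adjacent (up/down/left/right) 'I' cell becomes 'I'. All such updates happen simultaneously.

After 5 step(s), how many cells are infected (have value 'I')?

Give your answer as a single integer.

Answer: 43

Derivation:
Step 0 (initial): 3 infected
Step 1: +10 new -> 13 infected
Step 2: +11 new -> 24 infected
Step 3: +11 new -> 35 infected
Step 4: +6 new -> 41 infected
Step 5: +2 new -> 43 infected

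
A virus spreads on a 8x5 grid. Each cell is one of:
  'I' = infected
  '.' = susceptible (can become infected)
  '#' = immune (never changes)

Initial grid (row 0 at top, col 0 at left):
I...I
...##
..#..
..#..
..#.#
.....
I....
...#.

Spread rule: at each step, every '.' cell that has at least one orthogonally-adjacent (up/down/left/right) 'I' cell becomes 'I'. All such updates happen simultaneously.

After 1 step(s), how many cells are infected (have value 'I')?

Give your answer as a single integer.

Answer: 9

Derivation:
Step 0 (initial): 3 infected
Step 1: +6 new -> 9 infected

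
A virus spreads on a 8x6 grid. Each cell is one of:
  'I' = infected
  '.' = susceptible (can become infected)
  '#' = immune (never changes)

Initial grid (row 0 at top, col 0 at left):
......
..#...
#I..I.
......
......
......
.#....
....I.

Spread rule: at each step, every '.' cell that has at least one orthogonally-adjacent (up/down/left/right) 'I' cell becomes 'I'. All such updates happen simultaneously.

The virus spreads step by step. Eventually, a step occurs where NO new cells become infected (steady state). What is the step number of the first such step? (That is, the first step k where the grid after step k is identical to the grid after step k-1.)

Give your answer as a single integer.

Step 0 (initial): 3 infected
Step 1: +10 new -> 13 infected
Step 2: +15 new -> 28 infected
Step 3: +13 new -> 41 infected
Step 4: +3 new -> 44 infected
Step 5: +1 new -> 45 infected
Step 6: +0 new -> 45 infected

Answer: 6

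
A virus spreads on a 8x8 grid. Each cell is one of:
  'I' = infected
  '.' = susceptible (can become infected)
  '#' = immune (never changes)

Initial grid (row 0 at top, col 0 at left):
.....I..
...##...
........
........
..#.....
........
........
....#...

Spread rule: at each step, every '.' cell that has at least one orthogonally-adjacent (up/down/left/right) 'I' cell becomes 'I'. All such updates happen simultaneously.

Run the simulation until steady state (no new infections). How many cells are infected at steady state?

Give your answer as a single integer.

Step 0 (initial): 1 infected
Step 1: +3 new -> 4 infected
Step 2: +4 new -> 8 infected
Step 3: +5 new -> 13 infected
Step 4: +7 new -> 20 infected
Step 5: +8 new -> 28 infected
Step 6: +8 new -> 36 infected
Step 7: +7 new -> 43 infected
Step 8: +6 new -> 49 infected
Step 9: +5 new -> 54 infected
Step 10: +3 new -> 57 infected
Step 11: +2 new -> 59 infected
Step 12: +1 new -> 60 infected
Step 13: +0 new -> 60 infected

Answer: 60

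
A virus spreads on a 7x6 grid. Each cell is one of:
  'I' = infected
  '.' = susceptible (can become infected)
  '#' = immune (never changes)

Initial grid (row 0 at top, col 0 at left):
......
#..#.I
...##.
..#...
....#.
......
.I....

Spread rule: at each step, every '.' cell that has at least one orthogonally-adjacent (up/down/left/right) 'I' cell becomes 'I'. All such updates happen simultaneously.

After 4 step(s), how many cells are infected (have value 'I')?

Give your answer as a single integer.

Step 0 (initial): 2 infected
Step 1: +6 new -> 8 infected
Step 2: +6 new -> 14 infected
Step 3: +8 new -> 22 infected
Step 4: +8 new -> 30 infected

Answer: 30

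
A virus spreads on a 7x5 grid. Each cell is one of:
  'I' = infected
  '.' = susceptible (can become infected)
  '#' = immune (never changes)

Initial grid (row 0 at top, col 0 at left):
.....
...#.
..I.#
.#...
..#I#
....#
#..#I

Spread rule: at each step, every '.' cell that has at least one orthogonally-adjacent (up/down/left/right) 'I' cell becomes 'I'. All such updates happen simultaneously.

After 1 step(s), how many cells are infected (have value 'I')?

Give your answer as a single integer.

Answer: 9

Derivation:
Step 0 (initial): 3 infected
Step 1: +6 new -> 9 infected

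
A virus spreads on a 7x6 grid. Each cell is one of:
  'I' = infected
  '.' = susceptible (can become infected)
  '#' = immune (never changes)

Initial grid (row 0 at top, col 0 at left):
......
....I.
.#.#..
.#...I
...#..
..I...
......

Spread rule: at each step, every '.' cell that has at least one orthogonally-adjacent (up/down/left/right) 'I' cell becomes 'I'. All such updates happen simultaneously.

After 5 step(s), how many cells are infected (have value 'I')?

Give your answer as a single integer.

Step 0 (initial): 3 infected
Step 1: +11 new -> 14 infected
Step 2: +12 new -> 26 infected
Step 3: +7 new -> 33 infected
Step 4: +3 new -> 36 infected
Step 5: +2 new -> 38 infected

Answer: 38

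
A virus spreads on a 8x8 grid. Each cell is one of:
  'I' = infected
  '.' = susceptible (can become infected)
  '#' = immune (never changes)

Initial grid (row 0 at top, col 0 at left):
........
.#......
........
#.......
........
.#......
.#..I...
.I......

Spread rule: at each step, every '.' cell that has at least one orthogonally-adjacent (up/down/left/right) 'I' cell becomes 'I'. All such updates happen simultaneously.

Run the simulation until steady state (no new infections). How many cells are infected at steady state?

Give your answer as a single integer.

Step 0 (initial): 2 infected
Step 1: +6 new -> 8 infected
Step 2: +8 new -> 16 infected
Step 3: +8 new -> 24 infected
Step 4: +8 new -> 32 infected
Step 5: +7 new -> 39 infected
Step 6: +7 new -> 46 infected
Step 7: +6 new -> 52 infected
Step 8: +4 new -> 56 infected
Step 9: +3 new -> 59 infected
Step 10: +1 new -> 60 infected
Step 11: +0 new -> 60 infected

Answer: 60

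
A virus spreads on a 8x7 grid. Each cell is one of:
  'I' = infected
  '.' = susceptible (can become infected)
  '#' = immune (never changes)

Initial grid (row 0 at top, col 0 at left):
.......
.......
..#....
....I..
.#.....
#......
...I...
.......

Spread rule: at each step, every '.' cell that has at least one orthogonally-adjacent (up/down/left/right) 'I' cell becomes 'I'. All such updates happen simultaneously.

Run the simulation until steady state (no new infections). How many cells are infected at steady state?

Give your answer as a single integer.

Answer: 53

Derivation:
Step 0 (initial): 2 infected
Step 1: +8 new -> 10 infected
Step 2: +13 new -> 23 infected
Step 3: +13 new -> 36 infected
Step 4: +9 new -> 45 infected
Step 5: +5 new -> 50 infected
Step 6: +2 new -> 52 infected
Step 7: +1 new -> 53 infected
Step 8: +0 new -> 53 infected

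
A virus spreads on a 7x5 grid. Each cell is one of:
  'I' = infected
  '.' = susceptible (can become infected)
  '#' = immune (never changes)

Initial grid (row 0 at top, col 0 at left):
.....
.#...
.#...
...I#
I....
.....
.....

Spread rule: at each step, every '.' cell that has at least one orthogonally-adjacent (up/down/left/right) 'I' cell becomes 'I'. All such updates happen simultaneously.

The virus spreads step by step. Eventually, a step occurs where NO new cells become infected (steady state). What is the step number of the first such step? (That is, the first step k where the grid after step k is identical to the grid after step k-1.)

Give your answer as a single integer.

Step 0 (initial): 2 infected
Step 1: +6 new -> 8 infected
Step 2: +10 new -> 18 infected
Step 3: +8 new -> 26 infected
Step 4: +5 new -> 31 infected
Step 5: +1 new -> 32 infected
Step 6: +0 new -> 32 infected

Answer: 6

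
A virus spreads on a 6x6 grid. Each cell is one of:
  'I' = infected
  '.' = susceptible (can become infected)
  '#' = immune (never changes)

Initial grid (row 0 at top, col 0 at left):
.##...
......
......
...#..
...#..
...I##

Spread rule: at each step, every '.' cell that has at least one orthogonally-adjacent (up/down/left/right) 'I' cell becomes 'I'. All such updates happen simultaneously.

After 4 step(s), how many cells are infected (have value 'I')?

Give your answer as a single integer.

Step 0 (initial): 1 infected
Step 1: +1 new -> 2 infected
Step 2: +2 new -> 4 infected
Step 3: +3 new -> 7 infected
Step 4: +3 new -> 10 infected

Answer: 10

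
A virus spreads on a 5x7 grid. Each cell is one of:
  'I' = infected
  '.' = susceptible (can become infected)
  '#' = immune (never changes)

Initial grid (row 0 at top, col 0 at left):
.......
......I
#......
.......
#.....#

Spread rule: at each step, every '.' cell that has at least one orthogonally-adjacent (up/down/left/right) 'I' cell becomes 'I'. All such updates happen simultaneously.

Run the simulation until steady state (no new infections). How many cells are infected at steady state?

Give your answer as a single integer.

Step 0 (initial): 1 infected
Step 1: +3 new -> 4 infected
Step 2: +4 new -> 8 infected
Step 3: +4 new -> 12 infected
Step 4: +5 new -> 17 infected
Step 5: +5 new -> 22 infected
Step 6: +5 new -> 27 infected
Step 7: +3 new -> 30 infected
Step 8: +2 new -> 32 infected
Step 9: +0 new -> 32 infected

Answer: 32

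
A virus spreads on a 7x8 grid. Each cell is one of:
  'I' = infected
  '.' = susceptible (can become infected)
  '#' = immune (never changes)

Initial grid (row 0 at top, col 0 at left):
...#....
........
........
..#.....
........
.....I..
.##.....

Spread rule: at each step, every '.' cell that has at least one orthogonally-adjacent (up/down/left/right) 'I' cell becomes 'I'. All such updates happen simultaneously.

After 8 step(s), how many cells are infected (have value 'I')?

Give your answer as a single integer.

Answer: 49

Derivation:
Step 0 (initial): 1 infected
Step 1: +4 new -> 5 infected
Step 2: +7 new -> 12 infected
Step 3: +8 new -> 20 infected
Step 4: +7 new -> 27 infected
Step 5: +7 new -> 34 infected
Step 6: +8 new -> 42 infected
Step 7: +4 new -> 46 infected
Step 8: +3 new -> 49 infected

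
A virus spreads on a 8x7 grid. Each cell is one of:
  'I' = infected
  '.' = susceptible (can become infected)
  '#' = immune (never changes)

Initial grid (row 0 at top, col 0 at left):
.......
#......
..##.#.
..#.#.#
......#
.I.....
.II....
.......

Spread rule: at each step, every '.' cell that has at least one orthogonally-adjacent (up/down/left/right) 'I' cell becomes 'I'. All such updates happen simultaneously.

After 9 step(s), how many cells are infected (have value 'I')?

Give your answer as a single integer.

Step 0 (initial): 3 infected
Step 1: +7 new -> 10 infected
Step 2: +7 new -> 17 infected
Step 3: +6 new -> 23 infected
Step 4: +7 new -> 30 infected
Step 5: +5 new -> 35 infected
Step 6: +4 new -> 39 infected
Step 7: +2 new -> 41 infected
Step 8: +3 new -> 44 infected
Step 9: +2 new -> 46 infected

Answer: 46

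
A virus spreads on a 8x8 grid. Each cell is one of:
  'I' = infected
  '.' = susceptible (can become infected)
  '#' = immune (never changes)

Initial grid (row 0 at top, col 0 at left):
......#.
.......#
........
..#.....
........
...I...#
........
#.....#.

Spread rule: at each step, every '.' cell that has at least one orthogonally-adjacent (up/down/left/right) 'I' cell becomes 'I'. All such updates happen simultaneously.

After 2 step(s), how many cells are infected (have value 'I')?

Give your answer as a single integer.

Step 0 (initial): 1 infected
Step 1: +4 new -> 5 infected
Step 2: +8 new -> 13 infected

Answer: 13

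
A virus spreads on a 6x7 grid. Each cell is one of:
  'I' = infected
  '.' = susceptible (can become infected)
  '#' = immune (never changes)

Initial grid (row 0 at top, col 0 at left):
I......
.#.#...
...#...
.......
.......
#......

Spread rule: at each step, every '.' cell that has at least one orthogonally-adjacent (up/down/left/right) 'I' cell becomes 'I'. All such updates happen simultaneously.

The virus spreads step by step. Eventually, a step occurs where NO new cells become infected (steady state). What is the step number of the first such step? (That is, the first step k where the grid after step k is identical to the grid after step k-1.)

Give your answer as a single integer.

Answer: 12

Derivation:
Step 0 (initial): 1 infected
Step 1: +2 new -> 3 infected
Step 2: +2 new -> 5 infected
Step 3: +4 new -> 9 infected
Step 4: +4 new -> 13 infected
Step 5: +4 new -> 17 infected
Step 6: +6 new -> 23 infected
Step 7: +5 new -> 28 infected
Step 8: +4 new -> 32 infected
Step 9: +3 new -> 35 infected
Step 10: +2 new -> 37 infected
Step 11: +1 new -> 38 infected
Step 12: +0 new -> 38 infected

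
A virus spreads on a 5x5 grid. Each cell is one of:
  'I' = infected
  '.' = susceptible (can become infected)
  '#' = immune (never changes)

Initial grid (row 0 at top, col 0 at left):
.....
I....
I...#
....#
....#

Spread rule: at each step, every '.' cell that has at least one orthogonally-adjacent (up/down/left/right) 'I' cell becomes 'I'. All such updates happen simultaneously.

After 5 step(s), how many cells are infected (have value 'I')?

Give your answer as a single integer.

Answer: 22

Derivation:
Step 0 (initial): 2 infected
Step 1: +4 new -> 6 infected
Step 2: +5 new -> 11 infected
Step 3: +5 new -> 16 infected
Step 4: +4 new -> 20 infected
Step 5: +2 new -> 22 infected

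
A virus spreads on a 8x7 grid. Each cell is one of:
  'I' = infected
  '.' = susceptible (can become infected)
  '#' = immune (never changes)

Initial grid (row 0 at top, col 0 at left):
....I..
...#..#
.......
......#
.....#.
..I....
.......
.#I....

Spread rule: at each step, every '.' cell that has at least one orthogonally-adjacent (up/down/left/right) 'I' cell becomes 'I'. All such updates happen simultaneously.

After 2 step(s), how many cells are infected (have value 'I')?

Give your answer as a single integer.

Answer: 23

Derivation:
Step 0 (initial): 3 infected
Step 1: +8 new -> 11 infected
Step 2: +12 new -> 23 infected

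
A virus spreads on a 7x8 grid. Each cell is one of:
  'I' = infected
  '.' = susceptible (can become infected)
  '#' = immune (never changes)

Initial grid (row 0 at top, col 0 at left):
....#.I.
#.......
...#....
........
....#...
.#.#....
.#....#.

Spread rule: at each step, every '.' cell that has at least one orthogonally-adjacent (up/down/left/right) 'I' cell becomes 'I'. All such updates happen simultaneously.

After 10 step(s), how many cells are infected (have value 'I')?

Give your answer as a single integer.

Step 0 (initial): 1 infected
Step 1: +3 new -> 4 infected
Step 2: +3 new -> 7 infected
Step 3: +4 new -> 11 infected
Step 4: +5 new -> 16 infected
Step 5: +6 new -> 22 infected
Step 6: +6 new -> 28 infected
Step 7: +7 new -> 35 infected
Step 8: +5 new -> 40 infected
Step 9: +4 new -> 44 infected
Step 10: +2 new -> 46 infected

Answer: 46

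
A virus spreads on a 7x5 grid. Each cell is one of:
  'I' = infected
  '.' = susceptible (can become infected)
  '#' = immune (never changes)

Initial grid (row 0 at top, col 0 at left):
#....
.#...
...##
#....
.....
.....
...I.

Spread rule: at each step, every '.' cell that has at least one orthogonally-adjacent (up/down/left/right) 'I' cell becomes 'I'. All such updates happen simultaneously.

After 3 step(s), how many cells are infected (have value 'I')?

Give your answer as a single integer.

Answer: 13

Derivation:
Step 0 (initial): 1 infected
Step 1: +3 new -> 4 infected
Step 2: +4 new -> 8 infected
Step 3: +5 new -> 13 infected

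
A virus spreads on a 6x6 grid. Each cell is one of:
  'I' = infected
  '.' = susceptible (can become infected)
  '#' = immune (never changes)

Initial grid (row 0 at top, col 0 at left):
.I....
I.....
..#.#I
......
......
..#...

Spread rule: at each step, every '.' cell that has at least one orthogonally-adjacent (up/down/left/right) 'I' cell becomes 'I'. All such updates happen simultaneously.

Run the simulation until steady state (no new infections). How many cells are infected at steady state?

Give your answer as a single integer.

Answer: 33

Derivation:
Step 0 (initial): 3 infected
Step 1: +6 new -> 9 infected
Step 2: +8 new -> 17 infected
Step 3: +7 new -> 24 infected
Step 4: +6 new -> 30 infected
Step 5: +3 new -> 33 infected
Step 6: +0 new -> 33 infected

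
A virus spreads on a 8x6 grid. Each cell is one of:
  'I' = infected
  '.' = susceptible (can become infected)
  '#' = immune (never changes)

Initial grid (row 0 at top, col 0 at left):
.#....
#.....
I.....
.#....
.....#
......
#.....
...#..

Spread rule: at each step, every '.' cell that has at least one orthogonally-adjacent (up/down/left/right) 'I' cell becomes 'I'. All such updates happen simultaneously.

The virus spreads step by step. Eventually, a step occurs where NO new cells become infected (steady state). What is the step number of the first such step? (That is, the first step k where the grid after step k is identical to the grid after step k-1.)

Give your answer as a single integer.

Step 0 (initial): 1 infected
Step 1: +2 new -> 3 infected
Step 2: +3 new -> 6 infected
Step 3: +5 new -> 11 infected
Step 4: +6 new -> 17 infected
Step 5: +7 new -> 24 infected
Step 6: +7 new -> 31 infected
Step 7: +5 new -> 36 infected
Step 8: +2 new -> 38 infected
Step 9: +2 new -> 40 infected
Step 10: +1 new -> 41 infected
Step 11: +0 new -> 41 infected

Answer: 11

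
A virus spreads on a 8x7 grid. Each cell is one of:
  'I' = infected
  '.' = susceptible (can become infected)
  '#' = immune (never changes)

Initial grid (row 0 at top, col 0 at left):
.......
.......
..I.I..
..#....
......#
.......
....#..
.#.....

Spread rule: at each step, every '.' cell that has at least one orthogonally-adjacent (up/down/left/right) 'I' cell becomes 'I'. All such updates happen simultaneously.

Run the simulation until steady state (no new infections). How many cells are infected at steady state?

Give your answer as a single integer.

Answer: 52

Derivation:
Step 0 (initial): 2 infected
Step 1: +6 new -> 8 infected
Step 2: +11 new -> 19 infected
Step 3: +11 new -> 30 infected
Step 4: +7 new -> 37 infected
Step 5: +6 new -> 43 infected
Step 6: +5 new -> 48 infected
Step 7: +4 new -> 52 infected
Step 8: +0 new -> 52 infected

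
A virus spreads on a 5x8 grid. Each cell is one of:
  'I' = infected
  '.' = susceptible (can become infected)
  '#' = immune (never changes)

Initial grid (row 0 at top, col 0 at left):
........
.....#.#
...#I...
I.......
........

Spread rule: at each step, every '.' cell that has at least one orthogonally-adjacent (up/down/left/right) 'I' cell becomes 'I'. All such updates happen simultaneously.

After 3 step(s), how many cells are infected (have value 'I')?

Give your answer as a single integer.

Answer: 30

Derivation:
Step 0 (initial): 2 infected
Step 1: +6 new -> 8 infected
Step 2: +10 new -> 18 infected
Step 3: +12 new -> 30 infected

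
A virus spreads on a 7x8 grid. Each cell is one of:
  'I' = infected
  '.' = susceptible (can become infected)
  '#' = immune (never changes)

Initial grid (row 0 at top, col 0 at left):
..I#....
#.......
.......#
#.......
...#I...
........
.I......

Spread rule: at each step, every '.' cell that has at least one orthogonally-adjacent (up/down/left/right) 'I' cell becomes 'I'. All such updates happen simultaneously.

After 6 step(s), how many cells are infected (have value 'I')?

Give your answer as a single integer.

Step 0 (initial): 3 infected
Step 1: +8 new -> 11 infected
Step 2: +15 new -> 26 infected
Step 3: +12 new -> 38 infected
Step 4: +7 new -> 45 infected
Step 5: +3 new -> 48 infected
Step 6: +2 new -> 50 infected

Answer: 50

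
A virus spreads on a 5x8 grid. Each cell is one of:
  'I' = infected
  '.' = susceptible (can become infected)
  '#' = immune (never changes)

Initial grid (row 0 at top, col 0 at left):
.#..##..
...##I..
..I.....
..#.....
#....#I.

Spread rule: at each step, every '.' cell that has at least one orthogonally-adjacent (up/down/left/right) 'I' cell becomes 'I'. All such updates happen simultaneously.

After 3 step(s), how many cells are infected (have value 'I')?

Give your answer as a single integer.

Answer: 29

Derivation:
Step 0 (initial): 3 infected
Step 1: +7 new -> 10 infected
Step 2: +11 new -> 21 infected
Step 3: +8 new -> 29 infected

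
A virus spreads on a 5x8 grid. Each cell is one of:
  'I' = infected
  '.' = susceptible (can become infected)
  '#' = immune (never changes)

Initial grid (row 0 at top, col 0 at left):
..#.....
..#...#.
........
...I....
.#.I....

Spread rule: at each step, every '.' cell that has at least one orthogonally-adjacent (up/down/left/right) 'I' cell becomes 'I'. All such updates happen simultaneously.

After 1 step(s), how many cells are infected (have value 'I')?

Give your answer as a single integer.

Answer: 7

Derivation:
Step 0 (initial): 2 infected
Step 1: +5 new -> 7 infected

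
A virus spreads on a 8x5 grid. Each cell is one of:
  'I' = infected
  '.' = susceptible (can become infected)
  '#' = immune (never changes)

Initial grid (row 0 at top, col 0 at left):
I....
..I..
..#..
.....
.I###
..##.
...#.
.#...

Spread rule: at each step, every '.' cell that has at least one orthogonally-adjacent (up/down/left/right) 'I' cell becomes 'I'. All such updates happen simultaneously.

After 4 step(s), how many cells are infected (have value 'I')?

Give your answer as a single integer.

Step 0 (initial): 3 infected
Step 1: +8 new -> 11 infected
Step 2: +9 new -> 20 infected
Step 3: +5 new -> 25 infected
Step 4: +3 new -> 28 infected

Answer: 28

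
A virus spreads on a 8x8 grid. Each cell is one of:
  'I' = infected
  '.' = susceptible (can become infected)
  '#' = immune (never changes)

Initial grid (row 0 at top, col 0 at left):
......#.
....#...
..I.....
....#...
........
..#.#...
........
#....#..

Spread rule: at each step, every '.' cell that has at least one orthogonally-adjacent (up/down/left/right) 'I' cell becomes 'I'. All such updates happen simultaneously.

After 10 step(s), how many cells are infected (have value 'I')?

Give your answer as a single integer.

Answer: 57

Derivation:
Step 0 (initial): 1 infected
Step 1: +4 new -> 5 infected
Step 2: +8 new -> 13 infected
Step 3: +7 new -> 20 infected
Step 4: +9 new -> 29 infected
Step 5: +8 new -> 37 infected
Step 6: +9 new -> 46 infected
Step 7: +6 new -> 52 infected
Step 8: +2 new -> 54 infected
Step 9: +2 new -> 56 infected
Step 10: +1 new -> 57 infected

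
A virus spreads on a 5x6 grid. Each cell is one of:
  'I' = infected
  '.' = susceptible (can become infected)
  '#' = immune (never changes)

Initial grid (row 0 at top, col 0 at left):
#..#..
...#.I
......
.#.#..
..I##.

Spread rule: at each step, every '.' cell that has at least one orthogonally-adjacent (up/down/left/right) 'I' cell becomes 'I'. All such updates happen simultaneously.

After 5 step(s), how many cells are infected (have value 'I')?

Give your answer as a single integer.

Answer: 23

Derivation:
Step 0 (initial): 2 infected
Step 1: +5 new -> 7 infected
Step 2: +5 new -> 12 infected
Step 3: +6 new -> 18 infected
Step 4: +3 new -> 21 infected
Step 5: +2 new -> 23 infected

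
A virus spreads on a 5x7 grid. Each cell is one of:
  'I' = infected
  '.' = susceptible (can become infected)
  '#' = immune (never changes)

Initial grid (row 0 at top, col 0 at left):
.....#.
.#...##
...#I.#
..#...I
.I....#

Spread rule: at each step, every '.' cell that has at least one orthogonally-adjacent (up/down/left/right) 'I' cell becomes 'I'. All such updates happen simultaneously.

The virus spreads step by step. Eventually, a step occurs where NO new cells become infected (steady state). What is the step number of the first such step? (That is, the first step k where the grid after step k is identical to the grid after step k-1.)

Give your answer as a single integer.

Answer: 6

Derivation:
Step 0 (initial): 3 infected
Step 1: +7 new -> 10 infected
Step 2: +8 new -> 18 infected
Step 3: +4 new -> 22 infected
Step 4: +2 new -> 24 infected
Step 5: +2 new -> 26 infected
Step 6: +0 new -> 26 infected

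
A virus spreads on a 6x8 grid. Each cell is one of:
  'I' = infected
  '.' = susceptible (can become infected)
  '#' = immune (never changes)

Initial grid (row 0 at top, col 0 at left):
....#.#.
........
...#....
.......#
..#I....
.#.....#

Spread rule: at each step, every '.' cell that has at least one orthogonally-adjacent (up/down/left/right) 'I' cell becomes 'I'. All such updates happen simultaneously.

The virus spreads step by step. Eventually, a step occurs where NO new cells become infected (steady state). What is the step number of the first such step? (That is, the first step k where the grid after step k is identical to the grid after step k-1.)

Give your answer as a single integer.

Step 0 (initial): 1 infected
Step 1: +3 new -> 4 infected
Step 2: +5 new -> 9 infected
Step 3: +6 new -> 15 infected
Step 4: +9 new -> 24 infected
Step 5: +7 new -> 31 infected
Step 6: +7 new -> 38 infected
Step 7: +2 new -> 40 infected
Step 8: +1 new -> 41 infected
Step 9: +0 new -> 41 infected

Answer: 9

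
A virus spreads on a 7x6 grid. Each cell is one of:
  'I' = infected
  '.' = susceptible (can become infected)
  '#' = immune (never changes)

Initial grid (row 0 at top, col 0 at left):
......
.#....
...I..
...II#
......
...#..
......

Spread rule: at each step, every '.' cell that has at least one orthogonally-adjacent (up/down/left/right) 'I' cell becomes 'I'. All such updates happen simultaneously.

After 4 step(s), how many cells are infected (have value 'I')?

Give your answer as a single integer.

Answer: 35

Derivation:
Step 0 (initial): 3 infected
Step 1: +6 new -> 9 infected
Step 2: +9 new -> 18 infected
Step 3: +9 new -> 27 infected
Step 4: +8 new -> 35 infected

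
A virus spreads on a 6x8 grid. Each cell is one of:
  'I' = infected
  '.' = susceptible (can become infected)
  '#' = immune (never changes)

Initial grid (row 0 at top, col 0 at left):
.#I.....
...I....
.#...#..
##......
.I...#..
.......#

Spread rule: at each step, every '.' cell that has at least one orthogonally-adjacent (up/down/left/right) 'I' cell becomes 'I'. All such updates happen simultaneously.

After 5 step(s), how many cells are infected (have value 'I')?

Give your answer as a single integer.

Step 0 (initial): 3 infected
Step 1: +7 new -> 10 infected
Step 2: +10 new -> 20 infected
Step 3: +6 new -> 26 infected
Step 4: +7 new -> 33 infected
Step 5: +4 new -> 37 infected

Answer: 37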